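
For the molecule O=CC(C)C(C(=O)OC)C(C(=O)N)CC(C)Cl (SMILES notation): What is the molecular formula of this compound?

Walk through each heavy atom and fill implicit hydrogens from standard valence (C 4, N 3, O 2, S 2, halogen 1):
  atom 1: O, bond orders sum to 2 (valence 2) → 0 H
  atom 2: C, bond orders sum to 3 (valence 4) → 1 H
  atom 3: C, bond orders sum to 3 (valence 4) → 1 H
  atom 4: C, bond orders sum to 1 (valence 4) → 3 H
  atom 5: C, bond orders sum to 3 (valence 4) → 1 H
  atom 6: C, bond orders sum to 4 (valence 4) → 0 H
  atom 7: O, bond orders sum to 2 (valence 2) → 0 H
  atom 8: O, bond orders sum to 2 (valence 2) → 0 H
  atom 9: C, bond orders sum to 1 (valence 4) → 3 H
  atom 10: C, bond orders sum to 3 (valence 4) → 1 H
  atom 11: C, bond orders sum to 4 (valence 4) → 0 H
  atom 12: O, bond orders sum to 2 (valence 2) → 0 H
  atom 13: N, bond orders sum to 1 (valence 3) → 2 H
  atom 14: C, bond orders sum to 2 (valence 4) → 2 H
  atom 15: C, bond orders sum to 3 (valence 4) → 1 H
  atom 16: C, bond orders sum to 1 (valence 4) → 3 H
  atom 17: Cl (halogen, monovalent) → 0 H
Totals → C:11, H:18, Cl:1, N:1, O:4.
In Hill order: C11H18ClNO4.

C11H18ClNO4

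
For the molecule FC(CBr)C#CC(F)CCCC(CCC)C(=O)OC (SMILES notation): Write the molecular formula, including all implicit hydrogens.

Walk through each heavy atom and fill implicit hydrogens from standard valence (C 4, N 3, O 2, S 2, halogen 1):
  atom 1: F (halogen, monovalent) → 0 H
  atom 2: C, bond orders sum to 3 (valence 4) → 1 H
  atom 3: C, bond orders sum to 2 (valence 4) → 2 H
  atom 4: Br (halogen, monovalent) → 0 H
  atom 5: C, bond orders sum to 4 (valence 4) → 0 H
  atom 6: C, bond orders sum to 4 (valence 4) → 0 H
  atom 7: C, bond orders sum to 3 (valence 4) → 1 H
  atom 8: F (halogen, monovalent) → 0 H
  atom 9: C, bond orders sum to 2 (valence 4) → 2 H
  atom 10: C, bond orders sum to 2 (valence 4) → 2 H
  atom 11: C, bond orders sum to 2 (valence 4) → 2 H
  atom 12: C, bond orders sum to 3 (valence 4) → 1 H
  atom 13: C, bond orders sum to 2 (valence 4) → 2 H
  atom 14: C, bond orders sum to 2 (valence 4) → 2 H
  atom 15: C, bond orders sum to 1 (valence 4) → 3 H
  atom 16: C, bond orders sum to 4 (valence 4) → 0 H
  atom 17: O, bond orders sum to 2 (valence 2) → 0 H
  atom 18: O, bond orders sum to 2 (valence 2) → 0 H
  atom 19: C, bond orders sum to 1 (valence 4) → 3 H
Totals → C:14, H:21, Br:1, F:2, O:2.
In Hill order: C14H21BrF2O2.

C14H21BrF2O2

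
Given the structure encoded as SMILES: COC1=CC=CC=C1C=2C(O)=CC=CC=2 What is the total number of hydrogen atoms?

Walk through each heavy atom and fill implicit hydrogens from standard valence (C 4, N 3, O 2, S 2, halogen 1):
  atom 1: C, bond orders sum to 1 (valence 4) → 3 H
  atom 2: O, bond orders sum to 2 (valence 2) → 0 H
  atom 3: C, bond orders sum to 4 (valence 4) → 0 H
  atom 4: C, bond orders sum to 3 (valence 4) → 1 H
  atom 5: C, bond orders sum to 3 (valence 4) → 1 H
  atom 6: C, bond orders sum to 3 (valence 4) → 1 H
  atom 7: C, bond orders sum to 3 (valence 4) → 1 H
  atom 8: C, bond orders sum to 4 (valence 4) → 0 H
  atom 9: C, bond orders sum to 4 (valence 4) → 0 H
  atom 10: C, bond orders sum to 4 (valence 4) → 0 H
  atom 11: O, bond orders sum to 1 (valence 2) → 1 H
  atom 12: C, bond orders sum to 3 (valence 4) → 1 H
  atom 13: C, bond orders sum to 3 (valence 4) → 1 H
  atom 14: C, bond orders sum to 3 (valence 4) → 1 H
  atom 15: C, bond orders sum to 3 (valence 4) → 1 H
Total hydrogens: 12.

12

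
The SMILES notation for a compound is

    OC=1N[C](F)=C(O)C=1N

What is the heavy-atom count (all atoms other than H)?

9

Every atom symbol written in the SMILES (organic subset) is one heavy atom; implicit H are not written.
Heavy atoms by element → C:4, F:1, N:2, O:2.
Total: 9.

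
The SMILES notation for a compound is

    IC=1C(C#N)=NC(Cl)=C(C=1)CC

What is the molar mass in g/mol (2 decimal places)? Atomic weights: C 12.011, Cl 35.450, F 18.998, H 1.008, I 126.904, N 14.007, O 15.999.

292.50 g/mol

First, the molecular formula is C8H6ClIN2 (counting implicit H from valence).
  C: 8 × 12.011 = 96.088
  Cl: 1 × 35.450 = 35.450
  H: 6 × 1.008 = 6.048
  I: 1 × 126.904 = 126.904
  N: 2 × 14.007 = 28.014
Sum: 8×12.011 + 1×35.450 + 6×1.008 + 1×126.904 + 2×14.007 = 292.504 → 292.50 g/mol.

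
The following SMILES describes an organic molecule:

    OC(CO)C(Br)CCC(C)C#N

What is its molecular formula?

C8H14BrNO2

Walk through each heavy atom and fill implicit hydrogens from standard valence (C 4, N 3, O 2, S 2, halogen 1):
  atom 1: O, bond orders sum to 1 (valence 2) → 1 H
  atom 2: C, bond orders sum to 3 (valence 4) → 1 H
  atom 3: C, bond orders sum to 2 (valence 4) → 2 H
  atom 4: O, bond orders sum to 1 (valence 2) → 1 H
  atom 5: C, bond orders sum to 3 (valence 4) → 1 H
  atom 6: Br (halogen, monovalent) → 0 H
  atom 7: C, bond orders sum to 2 (valence 4) → 2 H
  atom 8: C, bond orders sum to 2 (valence 4) → 2 H
  atom 9: C, bond orders sum to 3 (valence 4) → 1 H
  atom 10: C, bond orders sum to 1 (valence 4) → 3 H
  atom 11: C, bond orders sum to 4 (valence 4) → 0 H
  atom 12: N, bond orders sum to 3 (valence 3) → 0 H
Totals → C:8, H:14, Br:1, N:1, O:2.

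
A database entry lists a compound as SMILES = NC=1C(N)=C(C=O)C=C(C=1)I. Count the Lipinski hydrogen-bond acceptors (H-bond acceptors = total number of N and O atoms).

N atoms: 2; O atoms: 1.
Lipinski HBA = 2 + 1 = 3.

3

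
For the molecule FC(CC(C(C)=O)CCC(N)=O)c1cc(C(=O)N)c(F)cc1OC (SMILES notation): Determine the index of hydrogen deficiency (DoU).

7

Molecular formula: C16H20F2N2O4.
DoU = (2C + 2 + N − H − X) / 2, where X is the halogen count and O/S are ignored.
    = (2·16 + 2 + 2 − 20 − 2) / 2 = 14 / 2 = 7.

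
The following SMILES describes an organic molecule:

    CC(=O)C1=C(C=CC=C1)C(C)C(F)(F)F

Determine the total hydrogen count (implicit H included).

11

Walk through each heavy atom and fill implicit hydrogens from standard valence (C 4, N 3, O 2, S 2, halogen 1):
  atom 1: C, bond orders sum to 1 (valence 4) → 3 H
  atom 2: C, bond orders sum to 4 (valence 4) → 0 H
  atom 3: O, bond orders sum to 2 (valence 2) → 0 H
  atom 4: C, bond orders sum to 4 (valence 4) → 0 H
  atom 5: C, bond orders sum to 4 (valence 4) → 0 H
  atom 6: C, bond orders sum to 3 (valence 4) → 1 H
  atom 7: C, bond orders sum to 3 (valence 4) → 1 H
  atom 8: C, bond orders sum to 3 (valence 4) → 1 H
  atom 9: C, bond orders sum to 3 (valence 4) → 1 H
  atom 10: C, bond orders sum to 3 (valence 4) → 1 H
  atom 11: C, bond orders sum to 1 (valence 4) → 3 H
  atom 12: C, bond orders sum to 4 (valence 4) → 0 H
  atom 13: F (halogen, monovalent) → 0 H
  atom 14: F (halogen, monovalent) → 0 H
  atom 15: F (halogen, monovalent) → 0 H
Total hydrogens: 11.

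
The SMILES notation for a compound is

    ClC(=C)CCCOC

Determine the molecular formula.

Walk through each heavy atom and fill implicit hydrogens from standard valence (C 4, N 3, O 2, S 2, halogen 1):
  atom 1: Cl (halogen, monovalent) → 0 H
  atom 2: C, bond orders sum to 4 (valence 4) → 0 H
  atom 3: C, bond orders sum to 2 (valence 4) → 2 H
  atom 4: C, bond orders sum to 2 (valence 4) → 2 H
  atom 5: C, bond orders sum to 2 (valence 4) → 2 H
  atom 6: C, bond orders sum to 2 (valence 4) → 2 H
  atom 7: O, bond orders sum to 2 (valence 2) → 0 H
  atom 8: C, bond orders sum to 1 (valence 4) → 3 H
Totals → C:6, H:11, Cl:1, O:1.
In Hill order: C6H11ClO.

C6H11ClO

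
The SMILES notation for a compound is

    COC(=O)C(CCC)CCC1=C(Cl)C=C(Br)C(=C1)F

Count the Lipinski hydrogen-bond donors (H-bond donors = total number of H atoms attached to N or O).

Donors: find every N or O and count the H atoms it carries.
  atom 2 (O): bond orders sum to 2 → 0 H
  atom 4 (O): bond orders sum to 2 → 0 H
Lipinski HBD = 0.

0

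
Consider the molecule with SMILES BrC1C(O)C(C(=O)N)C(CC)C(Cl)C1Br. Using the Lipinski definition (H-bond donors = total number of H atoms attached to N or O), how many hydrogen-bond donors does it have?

3

Donors: find every N or O and count the H atoms it carries.
  atom 4 (O): bond orders sum to 1 → 1 H
  atom 7 (O): bond orders sum to 2 → 0 H
  atom 8 (N): bond orders sum to 1 → 2 H
Lipinski HBD = 3.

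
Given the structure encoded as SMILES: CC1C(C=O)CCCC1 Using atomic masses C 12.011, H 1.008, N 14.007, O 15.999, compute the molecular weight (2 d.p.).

First, the molecular formula is C8H14O (counting implicit H from valence).
  C: 8 × 12.011 = 96.088
  H: 14 × 1.008 = 14.112
  O: 1 × 15.999 = 15.999
Sum: 8×12.011 + 14×1.008 + 1×15.999 = 126.199 → 126.20 g/mol.

126.20 g/mol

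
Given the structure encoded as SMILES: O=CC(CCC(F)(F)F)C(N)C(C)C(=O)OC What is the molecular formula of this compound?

Walk through each heavy atom and fill implicit hydrogens from standard valence (C 4, N 3, O 2, S 2, halogen 1):
  atom 1: O, bond orders sum to 2 (valence 2) → 0 H
  atom 2: C, bond orders sum to 3 (valence 4) → 1 H
  atom 3: C, bond orders sum to 3 (valence 4) → 1 H
  atom 4: C, bond orders sum to 2 (valence 4) → 2 H
  atom 5: C, bond orders sum to 2 (valence 4) → 2 H
  atom 6: C, bond orders sum to 4 (valence 4) → 0 H
  atom 7: F (halogen, monovalent) → 0 H
  atom 8: F (halogen, monovalent) → 0 H
  atom 9: F (halogen, monovalent) → 0 H
  atom 10: C, bond orders sum to 3 (valence 4) → 1 H
  atom 11: N, bond orders sum to 1 (valence 3) → 2 H
  atom 12: C, bond orders sum to 3 (valence 4) → 1 H
  atom 13: C, bond orders sum to 1 (valence 4) → 3 H
  atom 14: C, bond orders sum to 4 (valence 4) → 0 H
  atom 15: O, bond orders sum to 2 (valence 2) → 0 H
  atom 16: O, bond orders sum to 2 (valence 2) → 0 H
  atom 17: C, bond orders sum to 1 (valence 4) → 3 H
Totals → C:10, H:16, F:3, N:1, O:3.
In Hill order: C10H16F3NO3.

C10H16F3NO3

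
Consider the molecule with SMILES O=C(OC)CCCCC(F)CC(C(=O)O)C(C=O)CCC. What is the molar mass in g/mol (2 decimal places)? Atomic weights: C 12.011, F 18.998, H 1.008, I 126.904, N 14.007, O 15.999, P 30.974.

304.36 g/mol

First, the molecular formula is C15H25FO5 (counting implicit H from valence).
  C: 15 × 12.011 = 180.165
  F: 1 × 18.998 = 18.998
  H: 25 × 1.008 = 25.200
  O: 5 × 15.999 = 79.995
Sum: 15×12.011 + 1×18.998 + 25×1.008 + 5×15.999 = 304.358 → 304.36 g/mol.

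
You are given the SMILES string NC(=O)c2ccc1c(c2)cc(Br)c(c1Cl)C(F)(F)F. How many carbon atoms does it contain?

Count every carbon token in the SMILES (each C, including those in ring-closure positions and inside branches).
Carbon count: 12.

12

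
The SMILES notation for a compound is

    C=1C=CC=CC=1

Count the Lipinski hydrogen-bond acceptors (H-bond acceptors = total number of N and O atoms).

N atoms: 0; O atoms: 0.
Lipinski HBA = 0 + 0 = 0.

0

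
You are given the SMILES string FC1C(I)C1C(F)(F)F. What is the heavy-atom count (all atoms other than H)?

9

Every atom symbol written in the SMILES (organic subset) is one heavy atom; implicit H are not written.
Heavy atoms by element → C:4, F:4, I:1.
Total: 9.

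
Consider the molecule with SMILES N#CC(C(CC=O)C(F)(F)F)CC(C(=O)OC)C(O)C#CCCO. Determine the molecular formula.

Walk through each heavy atom and fill implicit hydrogens from standard valence (C 4, N 3, O 2, S 2, halogen 1):
  atom 1: N, bond orders sum to 3 (valence 3) → 0 H
  atom 2: C, bond orders sum to 4 (valence 4) → 0 H
  atom 3: C, bond orders sum to 3 (valence 4) → 1 H
  atom 4: C, bond orders sum to 3 (valence 4) → 1 H
  atom 5: C, bond orders sum to 2 (valence 4) → 2 H
  atom 6: C, bond orders sum to 3 (valence 4) → 1 H
  atom 7: O, bond orders sum to 2 (valence 2) → 0 H
  atom 8: C, bond orders sum to 4 (valence 4) → 0 H
  atom 9: F (halogen, monovalent) → 0 H
  atom 10: F (halogen, monovalent) → 0 H
  atom 11: F (halogen, monovalent) → 0 H
  atom 12: C, bond orders sum to 2 (valence 4) → 2 H
  atom 13: C, bond orders sum to 3 (valence 4) → 1 H
  atom 14: C, bond orders sum to 4 (valence 4) → 0 H
  atom 15: O, bond orders sum to 2 (valence 2) → 0 H
  atom 16: O, bond orders sum to 2 (valence 2) → 0 H
  atom 17: C, bond orders sum to 1 (valence 4) → 3 H
  atom 18: C, bond orders sum to 3 (valence 4) → 1 H
  atom 19: O, bond orders sum to 1 (valence 2) → 1 H
  atom 20: C, bond orders sum to 4 (valence 4) → 0 H
  atom 21: C, bond orders sum to 4 (valence 4) → 0 H
  atom 22: C, bond orders sum to 2 (valence 4) → 2 H
  atom 23: C, bond orders sum to 2 (valence 4) → 2 H
  atom 24: O, bond orders sum to 1 (valence 2) → 1 H
Totals → C:15, H:18, F:3, N:1, O:5.

C15H18F3NO5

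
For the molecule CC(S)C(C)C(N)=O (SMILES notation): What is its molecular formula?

C5H11NOS

Walk through each heavy atom and fill implicit hydrogens from standard valence (C 4, N 3, O 2, S 2, halogen 1):
  atom 1: C, bond orders sum to 1 (valence 4) → 3 H
  atom 2: C, bond orders sum to 3 (valence 4) → 1 H
  atom 3: S, bond orders sum to 1 (valence 2) → 1 H
  atom 4: C, bond orders sum to 3 (valence 4) → 1 H
  atom 5: C, bond orders sum to 1 (valence 4) → 3 H
  atom 6: C, bond orders sum to 4 (valence 4) → 0 H
  atom 7: N, bond orders sum to 1 (valence 3) → 2 H
  atom 8: O, bond orders sum to 2 (valence 2) → 0 H
Totals → C:5, H:11, N:1, O:1, S:1.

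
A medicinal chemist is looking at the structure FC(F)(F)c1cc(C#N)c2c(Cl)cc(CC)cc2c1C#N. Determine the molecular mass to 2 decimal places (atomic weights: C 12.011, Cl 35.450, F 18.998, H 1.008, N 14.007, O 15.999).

First, the molecular formula is C15H8ClF3N2 (counting implicit H from valence).
  C: 15 × 12.011 = 180.165
  Cl: 1 × 35.450 = 35.450
  F: 3 × 18.998 = 56.994
  H: 8 × 1.008 = 8.064
  N: 2 × 14.007 = 28.014
Sum: 15×12.011 + 1×35.450 + 3×18.998 + 8×1.008 + 2×14.007 = 308.687 → 308.69 g/mol.

308.69 g/mol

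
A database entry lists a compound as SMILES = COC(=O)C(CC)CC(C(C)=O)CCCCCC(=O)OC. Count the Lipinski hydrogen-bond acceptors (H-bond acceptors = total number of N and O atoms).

5

N atoms: 0; O atoms: 5.
Lipinski HBA = 0 + 5 = 5.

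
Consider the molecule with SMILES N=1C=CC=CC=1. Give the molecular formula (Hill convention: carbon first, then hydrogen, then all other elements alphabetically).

Walk through each heavy atom and fill implicit hydrogens from standard valence (C 4, N 3, O 2, S 2, halogen 1):
  atom 1: N, bond orders sum to 3 (valence 3) → 0 H
  atom 2: C, bond orders sum to 3 (valence 4) → 1 H
  atom 3: C, bond orders sum to 3 (valence 4) → 1 H
  atom 4: C, bond orders sum to 3 (valence 4) → 1 H
  atom 5: C, bond orders sum to 3 (valence 4) → 1 H
  atom 6: C, bond orders sum to 3 (valence 4) → 1 H
Totals → C:5, H:5, N:1.
In Hill order: C5H5N.

C5H5N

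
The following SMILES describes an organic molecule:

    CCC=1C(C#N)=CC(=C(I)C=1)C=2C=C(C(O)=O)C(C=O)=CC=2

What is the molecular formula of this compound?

Walk through each heavy atom and fill implicit hydrogens from standard valence (C 4, N 3, O 2, S 2, halogen 1):
  atom 1: C, bond orders sum to 1 (valence 4) → 3 H
  atom 2: C, bond orders sum to 2 (valence 4) → 2 H
  atom 3: C, bond orders sum to 4 (valence 4) → 0 H
  atom 4: C, bond orders sum to 4 (valence 4) → 0 H
  atom 5: C, bond orders sum to 4 (valence 4) → 0 H
  atom 6: N, bond orders sum to 3 (valence 3) → 0 H
  atom 7: C, bond orders sum to 3 (valence 4) → 1 H
  atom 8: C, bond orders sum to 4 (valence 4) → 0 H
  atom 9: C, bond orders sum to 4 (valence 4) → 0 H
  atom 10: I (halogen, monovalent) → 0 H
  atom 11: C, bond orders sum to 3 (valence 4) → 1 H
  atom 12: C, bond orders sum to 4 (valence 4) → 0 H
  atom 13: C, bond orders sum to 3 (valence 4) → 1 H
  atom 14: C, bond orders sum to 4 (valence 4) → 0 H
  atom 15: C, bond orders sum to 4 (valence 4) → 0 H
  atom 16: O, bond orders sum to 1 (valence 2) → 1 H
  atom 17: O, bond orders sum to 2 (valence 2) → 0 H
  atom 18: C, bond orders sum to 4 (valence 4) → 0 H
  atom 19: C, bond orders sum to 3 (valence 4) → 1 H
  atom 20: O, bond orders sum to 2 (valence 2) → 0 H
  atom 21: C, bond orders sum to 3 (valence 4) → 1 H
  atom 22: C, bond orders sum to 3 (valence 4) → 1 H
Totals → C:17, H:12, I:1, N:1, O:3.

C17H12INO3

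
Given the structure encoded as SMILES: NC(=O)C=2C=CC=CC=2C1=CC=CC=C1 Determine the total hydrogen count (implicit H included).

11

Walk through each heavy atom and fill implicit hydrogens from standard valence (C 4, N 3, O 2, S 2, halogen 1):
  atom 1: N, bond orders sum to 1 (valence 3) → 2 H
  atom 2: C, bond orders sum to 4 (valence 4) → 0 H
  atom 3: O, bond orders sum to 2 (valence 2) → 0 H
  atom 4: C, bond orders sum to 4 (valence 4) → 0 H
  atom 5: C, bond orders sum to 3 (valence 4) → 1 H
  atom 6: C, bond orders sum to 3 (valence 4) → 1 H
  atom 7: C, bond orders sum to 3 (valence 4) → 1 H
  atom 8: C, bond orders sum to 3 (valence 4) → 1 H
  atom 9: C, bond orders sum to 4 (valence 4) → 0 H
  atom 10: C, bond orders sum to 4 (valence 4) → 0 H
  atom 11: C, bond orders sum to 3 (valence 4) → 1 H
  atom 12: C, bond orders sum to 3 (valence 4) → 1 H
  atom 13: C, bond orders sum to 3 (valence 4) → 1 H
  atom 14: C, bond orders sum to 3 (valence 4) → 1 H
  atom 15: C, bond orders sum to 3 (valence 4) → 1 H
Total hydrogens: 11.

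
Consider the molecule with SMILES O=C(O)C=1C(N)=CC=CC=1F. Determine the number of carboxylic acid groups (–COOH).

The carboxylic acid motif appears at heavy-atom position 2 in the SMILES.
Other groups present: 1 primary amine.
Carboxylic acid count: 1.

1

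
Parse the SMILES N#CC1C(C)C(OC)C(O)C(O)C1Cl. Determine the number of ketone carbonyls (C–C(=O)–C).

Scan the SMILES for the ketone motif — none present.
Groups that are present: 1 ether, 2 hydroxyl, 1 nitrile.

0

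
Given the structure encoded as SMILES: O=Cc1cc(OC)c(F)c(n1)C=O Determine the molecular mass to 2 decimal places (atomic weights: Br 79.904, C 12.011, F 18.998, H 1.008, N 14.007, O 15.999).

183.14 g/mol

First, the molecular formula is C8H6FNO3 (counting implicit H from valence).
  C: 8 × 12.011 = 96.088
  F: 1 × 18.998 = 18.998
  H: 6 × 1.008 = 6.048
  N: 1 × 14.007 = 14.007
  O: 3 × 15.999 = 47.997
Sum: 8×12.011 + 1×18.998 + 6×1.008 + 1×14.007 + 3×15.999 = 183.138 → 183.14 g/mol.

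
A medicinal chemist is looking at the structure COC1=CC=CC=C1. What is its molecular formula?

Walk through each heavy atom and fill implicit hydrogens from standard valence (C 4, N 3, O 2, S 2, halogen 1):
  atom 1: C, bond orders sum to 1 (valence 4) → 3 H
  atom 2: O, bond orders sum to 2 (valence 2) → 0 H
  atom 3: C, bond orders sum to 4 (valence 4) → 0 H
  atom 4: C, bond orders sum to 3 (valence 4) → 1 H
  atom 5: C, bond orders sum to 3 (valence 4) → 1 H
  atom 6: C, bond orders sum to 3 (valence 4) → 1 H
  atom 7: C, bond orders sum to 3 (valence 4) → 1 H
  atom 8: C, bond orders sum to 3 (valence 4) → 1 H
Totals → C:7, H:8, O:1.
In Hill order: C7H8O.

C7H8O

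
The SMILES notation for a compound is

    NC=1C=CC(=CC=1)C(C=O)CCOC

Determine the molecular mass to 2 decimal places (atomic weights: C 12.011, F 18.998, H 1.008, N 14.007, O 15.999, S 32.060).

First, the molecular formula is C11H15NO2 (counting implicit H from valence).
  C: 11 × 12.011 = 132.121
  H: 15 × 1.008 = 15.120
  N: 1 × 14.007 = 14.007
  O: 2 × 15.999 = 31.998
Sum: 11×12.011 + 15×1.008 + 1×14.007 + 2×15.999 = 193.246 → 193.25 g/mol.

193.25 g/mol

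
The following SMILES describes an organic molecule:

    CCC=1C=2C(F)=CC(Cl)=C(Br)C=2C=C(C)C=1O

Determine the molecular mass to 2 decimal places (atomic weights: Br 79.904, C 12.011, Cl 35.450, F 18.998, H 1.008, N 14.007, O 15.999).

317.58 g/mol

First, the molecular formula is C13H11BrClFO (counting implicit H from valence).
  Br: 1 × 79.904 = 79.904
  C: 13 × 12.011 = 156.143
  Cl: 1 × 35.450 = 35.450
  F: 1 × 18.998 = 18.998
  H: 11 × 1.008 = 11.088
  O: 1 × 15.999 = 15.999
Sum: 1×79.904 + 13×12.011 + 1×35.450 + 1×18.998 + 11×1.008 + 1×15.999 = 317.582 → 317.58 g/mol.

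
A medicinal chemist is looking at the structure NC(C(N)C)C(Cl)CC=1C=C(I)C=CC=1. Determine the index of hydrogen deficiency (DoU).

Degree of unsaturation = (number of rings) + (number of π bonds).
Ring closures in the SMILES: 1.
π bonds: 3 double bonds (each 1 DoU) → 3 DoU from unsaturation.
Total DoU = 1 + 3 = 4.

4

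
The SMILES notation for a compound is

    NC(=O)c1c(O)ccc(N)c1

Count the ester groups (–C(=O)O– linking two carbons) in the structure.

0

Scan the SMILES for the ester motif — none present.
Groups that are present: 1 amide, 1 hydroxyl, 1 primary amine.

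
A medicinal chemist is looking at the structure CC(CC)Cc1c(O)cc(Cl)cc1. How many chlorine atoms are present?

Scan the SMILES for Cl atoms (remember two-letter symbols like Cl and Br are single atoms).
Chlorine count: 1.

1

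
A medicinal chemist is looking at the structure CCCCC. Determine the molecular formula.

Walk through each heavy atom and fill implicit hydrogens from standard valence (C 4, N 3, O 2, S 2, halogen 1):
  atom 1: C, bond orders sum to 1 (valence 4) → 3 H
  atom 2: C, bond orders sum to 2 (valence 4) → 2 H
  atom 3: C, bond orders sum to 2 (valence 4) → 2 H
  atom 4: C, bond orders sum to 2 (valence 4) → 2 H
  atom 5: C, bond orders sum to 1 (valence 4) → 3 H
Totals → C:5, H:12.
In Hill order: C5H12.

C5H12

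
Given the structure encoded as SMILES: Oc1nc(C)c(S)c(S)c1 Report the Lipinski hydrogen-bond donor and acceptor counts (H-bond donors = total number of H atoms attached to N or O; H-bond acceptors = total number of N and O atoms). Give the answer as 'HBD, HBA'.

Donors: find every N or O and count the H atoms it carries.
  atom 1 (O): bond orders sum to 1 → 1 H
  atom 3 (N): bond orders sum to 3 → 0 H
Lipinski HBD = 1.
Acceptors: N atoms = 1, O atoms = 1 → HBA = 2.

1, 2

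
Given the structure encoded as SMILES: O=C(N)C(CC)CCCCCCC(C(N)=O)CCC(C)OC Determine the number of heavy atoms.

22

Every atom symbol written in the SMILES (organic subset) is one heavy atom; implicit H are not written.
Heavy atoms by element → C:17, N:2, O:3.
Total: 22.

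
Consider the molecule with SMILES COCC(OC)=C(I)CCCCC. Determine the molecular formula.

Walk through each heavy atom and fill implicit hydrogens from standard valence (C 4, N 3, O 2, S 2, halogen 1):
  atom 1: C, bond orders sum to 1 (valence 4) → 3 H
  atom 2: O, bond orders sum to 2 (valence 2) → 0 H
  atom 3: C, bond orders sum to 2 (valence 4) → 2 H
  atom 4: C, bond orders sum to 4 (valence 4) → 0 H
  atom 5: O, bond orders sum to 2 (valence 2) → 0 H
  atom 6: C, bond orders sum to 1 (valence 4) → 3 H
  atom 7: C, bond orders sum to 4 (valence 4) → 0 H
  atom 8: I (halogen, monovalent) → 0 H
  atom 9: C, bond orders sum to 2 (valence 4) → 2 H
  atom 10: C, bond orders sum to 2 (valence 4) → 2 H
  atom 11: C, bond orders sum to 2 (valence 4) → 2 H
  atom 12: C, bond orders sum to 2 (valence 4) → 2 H
  atom 13: C, bond orders sum to 1 (valence 4) → 3 H
Totals → C:10, H:19, I:1, O:2.
In Hill order: C10H19IO2.

C10H19IO2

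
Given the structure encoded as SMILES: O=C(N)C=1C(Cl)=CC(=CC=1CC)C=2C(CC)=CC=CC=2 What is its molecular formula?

C17H18ClNO

Walk through each heavy atom and fill implicit hydrogens from standard valence (C 4, N 3, O 2, S 2, halogen 1):
  atom 1: O, bond orders sum to 2 (valence 2) → 0 H
  atom 2: C, bond orders sum to 4 (valence 4) → 0 H
  atom 3: N, bond orders sum to 1 (valence 3) → 2 H
  atom 4: C, bond orders sum to 4 (valence 4) → 0 H
  atom 5: C, bond orders sum to 4 (valence 4) → 0 H
  atom 6: Cl (halogen, monovalent) → 0 H
  atom 7: C, bond orders sum to 3 (valence 4) → 1 H
  atom 8: C, bond orders sum to 4 (valence 4) → 0 H
  atom 9: C, bond orders sum to 3 (valence 4) → 1 H
  atom 10: C, bond orders sum to 4 (valence 4) → 0 H
  atom 11: C, bond orders sum to 2 (valence 4) → 2 H
  atom 12: C, bond orders sum to 1 (valence 4) → 3 H
  atom 13: C, bond orders sum to 4 (valence 4) → 0 H
  atom 14: C, bond orders sum to 4 (valence 4) → 0 H
  atom 15: C, bond orders sum to 2 (valence 4) → 2 H
  atom 16: C, bond orders sum to 1 (valence 4) → 3 H
  atom 17: C, bond orders sum to 3 (valence 4) → 1 H
  atom 18: C, bond orders sum to 3 (valence 4) → 1 H
  atom 19: C, bond orders sum to 3 (valence 4) → 1 H
  atom 20: C, bond orders sum to 3 (valence 4) → 1 H
Totals → C:17, H:18, Cl:1, N:1, O:1.
In Hill order: C17H18ClNO.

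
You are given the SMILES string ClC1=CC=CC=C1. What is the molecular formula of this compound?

Walk through each heavy atom and fill implicit hydrogens from standard valence (C 4, N 3, O 2, S 2, halogen 1):
  atom 1: Cl (halogen, monovalent) → 0 H
  atom 2: C, bond orders sum to 4 (valence 4) → 0 H
  atom 3: C, bond orders sum to 3 (valence 4) → 1 H
  atom 4: C, bond orders sum to 3 (valence 4) → 1 H
  atom 5: C, bond orders sum to 3 (valence 4) → 1 H
  atom 6: C, bond orders sum to 3 (valence 4) → 1 H
  atom 7: C, bond orders sum to 3 (valence 4) → 1 H
Totals → C:6, H:5, Cl:1.
In Hill order: C6H5Cl.

C6H5Cl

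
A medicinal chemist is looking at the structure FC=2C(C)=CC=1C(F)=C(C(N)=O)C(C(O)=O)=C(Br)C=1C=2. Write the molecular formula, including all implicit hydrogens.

Walk through each heavy atom and fill implicit hydrogens from standard valence (C 4, N 3, O 2, S 2, halogen 1):
  atom 1: F (halogen, monovalent) → 0 H
  atom 2: C, bond orders sum to 4 (valence 4) → 0 H
  atom 3: C, bond orders sum to 4 (valence 4) → 0 H
  atom 4: C, bond orders sum to 1 (valence 4) → 3 H
  atom 5: C, bond orders sum to 3 (valence 4) → 1 H
  atom 6: C, bond orders sum to 4 (valence 4) → 0 H
  atom 7: C, bond orders sum to 4 (valence 4) → 0 H
  atom 8: F (halogen, monovalent) → 0 H
  atom 9: C, bond orders sum to 4 (valence 4) → 0 H
  atom 10: C, bond orders sum to 4 (valence 4) → 0 H
  atom 11: N, bond orders sum to 1 (valence 3) → 2 H
  atom 12: O, bond orders sum to 2 (valence 2) → 0 H
  atom 13: C, bond orders sum to 4 (valence 4) → 0 H
  atom 14: C, bond orders sum to 4 (valence 4) → 0 H
  atom 15: O, bond orders sum to 1 (valence 2) → 1 H
  atom 16: O, bond orders sum to 2 (valence 2) → 0 H
  atom 17: C, bond orders sum to 4 (valence 4) → 0 H
  atom 18: Br (halogen, monovalent) → 0 H
  atom 19: C, bond orders sum to 4 (valence 4) → 0 H
  atom 20: C, bond orders sum to 3 (valence 4) → 1 H
Totals → C:13, H:8, Br:1, F:2, N:1, O:3.

C13H8BrF2NO3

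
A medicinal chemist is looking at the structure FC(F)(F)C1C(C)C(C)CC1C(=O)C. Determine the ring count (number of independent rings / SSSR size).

In SMILES, each pair of matching ring-closure digits denotes one ring-closing bond; the number of such bonds equals the number of independent rings.
Ring-closure bonds here: 1.

1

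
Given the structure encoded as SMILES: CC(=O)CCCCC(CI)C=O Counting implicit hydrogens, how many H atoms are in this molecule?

15

Walk through each heavy atom and fill implicit hydrogens from standard valence (C 4, N 3, O 2, S 2, halogen 1):
  atom 1: C, bond orders sum to 1 (valence 4) → 3 H
  atom 2: C, bond orders sum to 4 (valence 4) → 0 H
  atom 3: O, bond orders sum to 2 (valence 2) → 0 H
  atom 4: C, bond orders sum to 2 (valence 4) → 2 H
  atom 5: C, bond orders sum to 2 (valence 4) → 2 H
  atom 6: C, bond orders sum to 2 (valence 4) → 2 H
  atom 7: C, bond orders sum to 2 (valence 4) → 2 H
  atom 8: C, bond orders sum to 3 (valence 4) → 1 H
  atom 9: C, bond orders sum to 2 (valence 4) → 2 H
  atom 10: I (halogen, monovalent) → 0 H
  atom 11: C, bond orders sum to 3 (valence 4) → 1 H
  atom 12: O, bond orders sum to 2 (valence 2) → 0 H
Total hydrogens: 15.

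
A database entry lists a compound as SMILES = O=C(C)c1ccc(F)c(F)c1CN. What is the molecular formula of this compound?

C9H9F2NO

Walk through each heavy atom and fill implicit hydrogens from standard valence (C 4, N 3, O 2, S 2, halogen 1); for lowercase aromatic atoms, an aromatic c carries 1 H when it has two neighbours and 0 H with three, and aromatic n carries 0 H:
  atom 1: O, bond orders sum to 2 (valence 2) → 0 H
  atom 2: C, bond orders sum to 4 (valence 4) → 0 H
  atom 3: C, bond orders sum to 1 (valence 4) → 3 H
  atom 4: aromatic c, 3 neighbours → 0 H
  atom 5: aromatic c, 2 neighbours → 1 H
  atom 6: aromatic c, 2 neighbours → 1 H
  atom 7: aromatic c, 3 neighbours → 0 H
  atom 8: F (halogen, monovalent) → 0 H
  atom 9: aromatic c, 3 neighbours → 0 H
  atom 10: F (halogen, monovalent) → 0 H
  atom 11: aromatic c, 3 neighbours → 0 H
  atom 12: C, bond orders sum to 2 (valence 4) → 2 H
  atom 13: N, bond orders sum to 1 (valence 3) → 2 H
Totals → C:9, H:9, F:2, N:1, O:1.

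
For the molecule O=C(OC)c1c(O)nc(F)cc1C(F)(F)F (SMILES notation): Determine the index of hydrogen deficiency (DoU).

5

Molecular formula: C8H5F4NO3.
DoU = (2C + 2 + N − H − X) / 2, where X is the halogen count and O/S are ignored.
    = (2·8 + 2 + 1 − 5 − 4) / 2 = 10 / 2 = 5.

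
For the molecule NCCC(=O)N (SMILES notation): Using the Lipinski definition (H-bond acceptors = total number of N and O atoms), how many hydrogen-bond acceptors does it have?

3

N atoms: 2; O atoms: 1.
Lipinski HBA = 2 + 1 = 3.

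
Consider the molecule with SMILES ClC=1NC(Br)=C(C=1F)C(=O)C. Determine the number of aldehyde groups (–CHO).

0

Scan the SMILES for the aldehyde motif — none present.
Groups that are present: 1 ketone.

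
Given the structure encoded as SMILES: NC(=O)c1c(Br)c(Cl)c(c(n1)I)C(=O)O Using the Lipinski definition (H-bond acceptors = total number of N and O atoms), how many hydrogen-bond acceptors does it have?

5

N atoms: 2; O atoms: 3.
Lipinski HBA = 2 + 3 = 5.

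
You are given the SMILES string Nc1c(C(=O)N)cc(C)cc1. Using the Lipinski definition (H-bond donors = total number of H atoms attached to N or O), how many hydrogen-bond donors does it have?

Donors: find every N or O and count the H atoms it carries.
  atom 1 (N): bond orders sum to 1 → 2 H
  atom 5 (O): bond orders sum to 2 → 0 H
  atom 6 (N): bond orders sum to 1 → 2 H
Lipinski HBD = 4.

4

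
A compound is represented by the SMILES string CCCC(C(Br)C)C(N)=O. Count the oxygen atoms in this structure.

Scan the SMILES for O atoms (remember two-letter symbols like Cl and Br are single atoms).
Oxygen count: 1.

1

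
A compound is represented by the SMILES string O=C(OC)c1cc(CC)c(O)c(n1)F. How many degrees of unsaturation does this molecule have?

Molecular formula: C9H10FNO3.
DoU = (2C + 2 + N − H − X) / 2, where X is the halogen count and O/S are ignored.
    = (2·9 + 2 + 1 − 10 − 1) / 2 = 10 / 2 = 5.

5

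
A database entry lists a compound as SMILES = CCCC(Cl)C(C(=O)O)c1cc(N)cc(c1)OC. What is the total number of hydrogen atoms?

Walk through each heavy atom and fill implicit hydrogens from standard valence (C 4, N 3, O 2, S 2, halogen 1); for lowercase aromatic atoms, an aromatic c carries 1 H when it has two neighbours and 0 H with three, and aromatic n carries 0 H:
  atom 1: C, bond orders sum to 1 (valence 4) → 3 H
  atom 2: C, bond orders sum to 2 (valence 4) → 2 H
  atom 3: C, bond orders sum to 2 (valence 4) → 2 H
  atom 4: C, bond orders sum to 3 (valence 4) → 1 H
  atom 5: Cl (halogen, monovalent) → 0 H
  atom 6: C, bond orders sum to 3 (valence 4) → 1 H
  atom 7: C, bond orders sum to 4 (valence 4) → 0 H
  atom 8: O, bond orders sum to 2 (valence 2) → 0 H
  atom 9: O, bond orders sum to 1 (valence 2) → 1 H
  atom 10: aromatic c, 3 neighbours → 0 H
  atom 11: aromatic c, 2 neighbours → 1 H
  atom 12: aromatic c, 3 neighbours → 0 H
  atom 13: N, bond orders sum to 1 (valence 3) → 2 H
  atom 14: aromatic c, 2 neighbours → 1 H
  atom 15: aromatic c, 3 neighbours → 0 H
  atom 16: aromatic c, 2 neighbours → 1 H
  atom 17: O, bond orders sum to 2 (valence 2) → 0 H
  atom 18: C, bond orders sum to 1 (valence 4) → 3 H
Total hydrogens: 18.

18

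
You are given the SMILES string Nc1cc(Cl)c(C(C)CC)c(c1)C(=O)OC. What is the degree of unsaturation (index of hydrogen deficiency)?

Molecular formula: C12H16ClNO2.
DoU = (2C + 2 + N − H − X) / 2, where X is the halogen count and O/S are ignored.
    = (2·12 + 2 + 1 − 16 − 1) / 2 = 10 / 2 = 5.

5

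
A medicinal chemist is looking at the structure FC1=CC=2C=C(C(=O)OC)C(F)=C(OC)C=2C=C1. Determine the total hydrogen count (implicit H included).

Walk through each heavy atom and fill implicit hydrogens from standard valence (C 4, N 3, O 2, S 2, halogen 1):
  atom 1: F (halogen, monovalent) → 0 H
  atom 2: C, bond orders sum to 4 (valence 4) → 0 H
  atom 3: C, bond orders sum to 3 (valence 4) → 1 H
  atom 4: C, bond orders sum to 4 (valence 4) → 0 H
  atom 5: C, bond orders sum to 3 (valence 4) → 1 H
  atom 6: C, bond orders sum to 4 (valence 4) → 0 H
  atom 7: C, bond orders sum to 4 (valence 4) → 0 H
  atom 8: O, bond orders sum to 2 (valence 2) → 0 H
  atom 9: O, bond orders sum to 2 (valence 2) → 0 H
  atom 10: C, bond orders sum to 1 (valence 4) → 3 H
  atom 11: C, bond orders sum to 4 (valence 4) → 0 H
  atom 12: F (halogen, monovalent) → 0 H
  atom 13: C, bond orders sum to 4 (valence 4) → 0 H
  atom 14: O, bond orders sum to 2 (valence 2) → 0 H
  atom 15: C, bond orders sum to 1 (valence 4) → 3 H
  atom 16: C, bond orders sum to 4 (valence 4) → 0 H
  atom 17: C, bond orders sum to 3 (valence 4) → 1 H
  atom 18: C, bond orders sum to 3 (valence 4) → 1 H
Total hydrogens: 10.

10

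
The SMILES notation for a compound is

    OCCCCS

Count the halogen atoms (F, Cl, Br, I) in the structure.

Scan the SMILES for the halogen motif — none present.
Groups that are present: 1 hydroxyl, 1 thiol.

0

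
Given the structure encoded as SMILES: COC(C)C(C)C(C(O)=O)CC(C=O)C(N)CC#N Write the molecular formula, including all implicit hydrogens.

C13H22N2O4

Walk through each heavy atom and fill implicit hydrogens from standard valence (C 4, N 3, O 2, S 2, halogen 1):
  atom 1: C, bond orders sum to 1 (valence 4) → 3 H
  atom 2: O, bond orders sum to 2 (valence 2) → 0 H
  atom 3: C, bond orders sum to 3 (valence 4) → 1 H
  atom 4: C, bond orders sum to 1 (valence 4) → 3 H
  atom 5: C, bond orders sum to 3 (valence 4) → 1 H
  atom 6: C, bond orders sum to 1 (valence 4) → 3 H
  atom 7: C, bond orders sum to 3 (valence 4) → 1 H
  atom 8: C, bond orders sum to 4 (valence 4) → 0 H
  atom 9: O, bond orders sum to 1 (valence 2) → 1 H
  atom 10: O, bond orders sum to 2 (valence 2) → 0 H
  atom 11: C, bond orders sum to 2 (valence 4) → 2 H
  atom 12: C, bond orders sum to 3 (valence 4) → 1 H
  atom 13: C, bond orders sum to 3 (valence 4) → 1 H
  atom 14: O, bond orders sum to 2 (valence 2) → 0 H
  atom 15: C, bond orders sum to 3 (valence 4) → 1 H
  atom 16: N, bond orders sum to 1 (valence 3) → 2 H
  atom 17: C, bond orders sum to 2 (valence 4) → 2 H
  atom 18: C, bond orders sum to 4 (valence 4) → 0 H
  atom 19: N, bond orders sum to 3 (valence 3) → 0 H
Totals → C:13, H:22, N:2, O:4.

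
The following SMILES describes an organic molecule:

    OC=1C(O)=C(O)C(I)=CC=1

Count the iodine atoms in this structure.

1

Scan the SMILES for I atoms (remember two-letter symbols like Cl and Br are single atoms).
Iodine count: 1.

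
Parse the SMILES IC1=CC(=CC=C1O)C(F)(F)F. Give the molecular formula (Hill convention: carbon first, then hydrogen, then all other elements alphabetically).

C7H4F3IO

Walk through each heavy atom and fill implicit hydrogens from standard valence (C 4, N 3, O 2, S 2, halogen 1):
  atom 1: I (halogen, monovalent) → 0 H
  atom 2: C, bond orders sum to 4 (valence 4) → 0 H
  atom 3: C, bond orders sum to 3 (valence 4) → 1 H
  atom 4: C, bond orders sum to 4 (valence 4) → 0 H
  atom 5: C, bond orders sum to 3 (valence 4) → 1 H
  atom 6: C, bond orders sum to 3 (valence 4) → 1 H
  atom 7: C, bond orders sum to 4 (valence 4) → 0 H
  atom 8: O, bond orders sum to 1 (valence 2) → 1 H
  atom 9: C, bond orders sum to 4 (valence 4) → 0 H
  atom 10: F (halogen, monovalent) → 0 H
  atom 11: F (halogen, monovalent) → 0 H
  atom 12: F (halogen, monovalent) → 0 H
Totals → C:7, H:4, F:3, I:1, O:1.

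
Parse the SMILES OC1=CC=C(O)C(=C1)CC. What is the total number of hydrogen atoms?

Walk through each heavy atom and fill implicit hydrogens from standard valence (C 4, N 3, O 2, S 2, halogen 1):
  atom 1: O, bond orders sum to 1 (valence 2) → 1 H
  atom 2: C, bond orders sum to 4 (valence 4) → 0 H
  atom 3: C, bond orders sum to 3 (valence 4) → 1 H
  atom 4: C, bond orders sum to 3 (valence 4) → 1 H
  atom 5: C, bond orders sum to 4 (valence 4) → 0 H
  atom 6: O, bond orders sum to 1 (valence 2) → 1 H
  atom 7: C, bond orders sum to 4 (valence 4) → 0 H
  atom 8: C, bond orders sum to 3 (valence 4) → 1 H
  atom 9: C, bond orders sum to 2 (valence 4) → 2 H
  atom 10: C, bond orders sum to 1 (valence 4) → 3 H
Total hydrogens: 10.

10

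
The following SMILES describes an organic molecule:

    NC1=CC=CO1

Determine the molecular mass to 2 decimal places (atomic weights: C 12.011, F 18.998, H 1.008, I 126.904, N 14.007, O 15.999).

83.09 g/mol

First, the molecular formula is C4H5NO (counting implicit H from valence).
  C: 4 × 12.011 = 48.044
  H: 5 × 1.008 = 5.040
  N: 1 × 14.007 = 14.007
  O: 1 × 15.999 = 15.999
Sum: 4×12.011 + 5×1.008 + 1×14.007 + 1×15.999 = 83.090 → 83.09 g/mol.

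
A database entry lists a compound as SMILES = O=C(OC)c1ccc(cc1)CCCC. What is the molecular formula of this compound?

C12H16O2

Walk through each heavy atom and fill implicit hydrogens from standard valence (C 4, N 3, O 2, S 2, halogen 1); for lowercase aromatic atoms, an aromatic c carries 1 H when it has two neighbours and 0 H with three, and aromatic n carries 0 H:
  atom 1: O, bond orders sum to 2 (valence 2) → 0 H
  atom 2: C, bond orders sum to 4 (valence 4) → 0 H
  atom 3: O, bond orders sum to 2 (valence 2) → 0 H
  atom 4: C, bond orders sum to 1 (valence 4) → 3 H
  atom 5: aromatic c, 3 neighbours → 0 H
  atom 6: aromatic c, 2 neighbours → 1 H
  atom 7: aromatic c, 2 neighbours → 1 H
  atom 8: aromatic c, 3 neighbours → 0 H
  atom 9: aromatic c, 2 neighbours → 1 H
  atom 10: aromatic c, 2 neighbours → 1 H
  atom 11: C, bond orders sum to 2 (valence 4) → 2 H
  atom 12: C, bond orders sum to 2 (valence 4) → 2 H
  atom 13: C, bond orders sum to 2 (valence 4) → 2 H
  atom 14: C, bond orders sum to 1 (valence 4) → 3 H
Totals → C:12, H:16, O:2.
In Hill order: C12H16O2.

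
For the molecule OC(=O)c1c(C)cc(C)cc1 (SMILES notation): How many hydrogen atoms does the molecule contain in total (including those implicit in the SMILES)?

Walk through each heavy atom and fill implicit hydrogens from standard valence (C 4, N 3, O 2, S 2, halogen 1); for lowercase aromatic atoms, an aromatic c carries 1 H when it has two neighbours and 0 H with three, and aromatic n carries 0 H:
  atom 1: O, bond orders sum to 1 (valence 2) → 1 H
  atom 2: C, bond orders sum to 4 (valence 4) → 0 H
  atom 3: O, bond orders sum to 2 (valence 2) → 0 H
  atom 4: aromatic c, 3 neighbours → 0 H
  atom 5: aromatic c, 3 neighbours → 0 H
  atom 6: C, bond orders sum to 1 (valence 4) → 3 H
  atom 7: aromatic c, 2 neighbours → 1 H
  atom 8: aromatic c, 3 neighbours → 0 H
  atom 9: C, bond orders sum to 1 (valence 4) → 3 H
  atom 10: aromatic c, 2 neighbours → 1 H
  atom 11: aromatic c, 2 neighbours → 1 H
Total hydrogens: 10.

10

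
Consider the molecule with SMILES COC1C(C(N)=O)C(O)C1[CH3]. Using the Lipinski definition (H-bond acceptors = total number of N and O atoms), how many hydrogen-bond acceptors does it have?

N atoms: 1; O atoms: 3.
Lipinski HBA = 1 + 3 = 4.

4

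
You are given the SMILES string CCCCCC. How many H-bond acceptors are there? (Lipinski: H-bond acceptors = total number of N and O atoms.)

N atoms: 0; O atoms: 0.
Lipinski HBA = 0 + 0 = 0.

0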